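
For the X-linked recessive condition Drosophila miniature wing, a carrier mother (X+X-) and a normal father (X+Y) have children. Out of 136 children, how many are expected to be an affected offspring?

Cross: X+X- × X+Y
Offspring: 1 X+X+, 1 X+Y, 1 X+X-, 1 X-Y
Probability of an affected offspring: 1/4
Expected count = 1/4 × 136 = 34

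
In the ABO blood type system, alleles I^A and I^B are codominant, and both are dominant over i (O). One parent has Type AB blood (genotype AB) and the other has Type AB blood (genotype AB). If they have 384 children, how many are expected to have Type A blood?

Cross: AB × AB
Possible offspring genotypes: 1 AA, 2 AB, 1 BB
Blood type counts: 1 Type A, 2 Type AB, 1 Type B
Probability of Type A: 1/4
Expected count = 1/4 × 384 = 96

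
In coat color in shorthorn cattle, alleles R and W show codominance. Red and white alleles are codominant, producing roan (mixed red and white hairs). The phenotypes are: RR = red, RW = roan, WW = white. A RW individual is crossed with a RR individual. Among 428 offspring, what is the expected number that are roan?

Punnett square for RW × RR:
Offspring genotypes: 2 RR, 2 RW
Phenotype counts: 2 red, 2 roan
roan: 2 out of 4 → fraction 1/2
Expected count = 1/2 × 428 = 214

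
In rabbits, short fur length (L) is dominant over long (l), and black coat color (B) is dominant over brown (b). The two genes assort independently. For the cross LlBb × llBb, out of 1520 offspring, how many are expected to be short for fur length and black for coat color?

Dihybrid cross LlBb × llBb — consider each gene separately:
fur length: Ll × ll → 2 Ll, 2 ll → 2 L_ : 2 ll (out of 4)
coat color: Bb × Bb → 1 BB, 2 Bb, 1 bb → 3 B_ : 1 bb (out of 4)
Looking for: short (L_) and black (B_)
P(short) = 2/4, P(black) = 3/4
P(both) = 2/4 × 3/4 = 6/16 = 3/8
Expected count = 3/8 × 1520 = 570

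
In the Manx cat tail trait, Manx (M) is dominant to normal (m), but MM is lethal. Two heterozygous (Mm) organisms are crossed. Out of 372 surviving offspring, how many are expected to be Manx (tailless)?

Cross: Mm × Mm
Punnett square offspring (before lethality): 1 MM, 2 Mm, 1 mm
The MM genotype is lethal (embryos die); surviving offspring: 2 Mm, 1 mm
Manx (tailless): 2 out of 3 → fraction 2/3
Expected count = 2/3 × 372 = 248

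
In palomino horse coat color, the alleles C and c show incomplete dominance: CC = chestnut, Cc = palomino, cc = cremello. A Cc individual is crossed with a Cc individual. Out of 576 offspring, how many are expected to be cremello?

Punnett square for Cc × Cc:
Offspring genotypes: 1 CC, 2 Cc, 1 cc
Phenotype counts: 1 chestnut, 2 palomino, 1 cremello
cremello: 1 out of 4 → fraction 1/4
Expected count = 1/4 × 576 = 144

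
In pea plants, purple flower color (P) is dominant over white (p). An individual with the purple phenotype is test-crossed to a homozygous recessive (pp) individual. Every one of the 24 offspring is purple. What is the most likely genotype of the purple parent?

Test cross: ? × pp
All offspring are purple.
If the unknown parent were heterozygous (Pp), about half of 24 offspring would be white; none are. The unknown parent is most likely homozygous dominant (PP).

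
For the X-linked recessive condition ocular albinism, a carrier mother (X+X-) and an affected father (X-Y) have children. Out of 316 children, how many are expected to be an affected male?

Cross: X+X- × X-Y
Offspring: 1 X+X-, 1 X+Y, 1 X-X-, 1 X-Y
Probability of an affected male: 1/4
Expected count = 1/4 × 316 = 79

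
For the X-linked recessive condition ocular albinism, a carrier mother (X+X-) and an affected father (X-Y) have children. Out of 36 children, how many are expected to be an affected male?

Cross: X+X- × X-Y
Offspring: 1 X+X-, 1 X+Y, 1 X-X-, 1 X-Y
Probability of an affected male: 1/4
Expected count = 1/4 × 36 = 9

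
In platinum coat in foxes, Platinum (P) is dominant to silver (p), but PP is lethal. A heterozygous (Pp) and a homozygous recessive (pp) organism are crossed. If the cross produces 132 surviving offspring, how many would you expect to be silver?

Cross: Pp × pp
Punnett square offspring (before lethality): 2 Pp, 2 pp
No PP offspring are produced in this cross.
silver: 2 out of 4 → fraction 1/2
Expected count = 1/2 × 132 = 66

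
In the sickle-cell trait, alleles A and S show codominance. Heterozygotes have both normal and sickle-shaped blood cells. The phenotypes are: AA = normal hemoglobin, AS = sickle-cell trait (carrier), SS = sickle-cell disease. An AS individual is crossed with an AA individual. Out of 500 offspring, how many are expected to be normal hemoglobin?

Punnett square for AS × AA:
Offspring genotypes: 2 AA, 2 AS
Phenotype counts: 2 normal hemoglobin, 2 sickle-cell trait (carrier)
normal hemoglobin: 2 out of 4 → fraction 1/2
Expected count = 1/2 × 500 = 250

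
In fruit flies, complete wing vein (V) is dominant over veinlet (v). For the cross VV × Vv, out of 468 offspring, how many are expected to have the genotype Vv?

Punnett square for VV × Vv:
Offspring genotypes: 2 VV, 2 Vv
Total offspring: 4
Count with target: 2
Probability: 2/4 = 1/2
Expected count = 1/2 × 468 = 234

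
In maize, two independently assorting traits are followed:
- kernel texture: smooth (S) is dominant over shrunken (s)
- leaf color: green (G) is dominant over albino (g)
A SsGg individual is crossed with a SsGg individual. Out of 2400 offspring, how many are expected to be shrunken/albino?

Dihybrid cross SsGg × SsGg — consider each gene separately:
kernel texture: Ss × Ss → 1 SS, 2 Ss, 1 ss → 3 S_ : 1 ss (out of 4)
leaf color: Gg × Gg → 1 GG, 2 Gg, 1 gg → 3 G_ : 1 gg (out of 4)
Combine (counts out of 4 × 4 = 16): smooth/green (S_G_) = 3×3 = 9; smooth/albino (S_gg) = 3×1 = 3; shrunken/green (ssG_) = 1×3 = 3; shrunken/albino (ssgg) = 1×1 = 1
Phenotype counts (out of 16): 9 smooth/green, 3 smooth/albino, 3 shrunken/green, 1 shrunken/albino
shrunken/albino: 1 out of 16 → fraction 1/16
Expected count = 1/16 × 2400 = 150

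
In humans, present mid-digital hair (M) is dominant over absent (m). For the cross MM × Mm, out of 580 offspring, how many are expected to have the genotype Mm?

Punnett square for MM × Mm:
Offspring genotypes: 2 MM, 2 Mm
Total offspring: 4
Count with target: 2
Probability: 2/4 = 1/2
Expected count = 1/2 × 580 = 290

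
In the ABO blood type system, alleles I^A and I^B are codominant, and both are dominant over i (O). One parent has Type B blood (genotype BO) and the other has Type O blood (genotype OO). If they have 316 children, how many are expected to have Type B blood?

Cross: BO × OO
Possible offspring genotypes: 2 BO, 2 OO
Blood type counts: 2 Type B, 2 Type O
Probability of Type B: 2/4 = 1/2
Expected count = 1/2 × 316 = 158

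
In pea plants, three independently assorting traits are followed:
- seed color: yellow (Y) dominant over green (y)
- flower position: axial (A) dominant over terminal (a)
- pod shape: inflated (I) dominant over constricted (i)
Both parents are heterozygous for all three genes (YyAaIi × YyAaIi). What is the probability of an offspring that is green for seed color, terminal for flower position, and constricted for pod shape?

Trihybrid cross: YyAaIi × YyAaIi
Each trait segregates independently with a 3:1 phenotypic ratio, so each gene contributes 3/4 (dominant) or 1/4 (recessive).
Target: green (seed color), terminal (flower position), constricted (pod shape)
Probability = product of independent per-trait probabilities
= 1/4 × 1/4 × 1/4 = 1/64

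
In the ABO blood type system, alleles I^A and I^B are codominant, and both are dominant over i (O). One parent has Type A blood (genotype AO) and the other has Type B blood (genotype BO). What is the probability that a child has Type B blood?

Cross: AO × BO
Possible offspring genotypes: 1 AB, 1 AO, 1 BO, 1 OO
Blood type counts: 1 Type AB, 1 Type A, 1 Type B, 1 Type O
Probability of Type B: 1/4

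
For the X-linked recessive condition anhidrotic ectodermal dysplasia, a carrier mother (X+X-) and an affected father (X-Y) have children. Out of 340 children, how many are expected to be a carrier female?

Cross: X+X- × X-Y
Offspring: 1 X+X-, 1 X+Y, 1 X-X-, 1 X-Y
Probability of a carrier female: 1/4
Expected count = 1/4 × 340 = 85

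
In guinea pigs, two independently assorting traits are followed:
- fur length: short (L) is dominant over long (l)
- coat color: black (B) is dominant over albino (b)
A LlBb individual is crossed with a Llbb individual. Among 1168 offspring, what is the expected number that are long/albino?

Dihybrid cross LlBb × Llbb — consider each gene separately:
fur length: Ll × Ll → 1 LL, 2 Ll, 1 ll → 3 L_ : 1 ll (out of 4)
coat color: Bb × bb → 2 Bb, 2 bb → 2 B_ : 2 bb (out of 4)
Combine (counts out of 4 × 4 = 16): short/black (L_B_) = 3×2 = 6; short/albino (L_bb) = 3×2 = 6; long/black (llB_) = 1×2 = 2; long/albino (llbb) = 1×2 = 2
Phenotype counts (out of 16): 6 short/black, 6 short/albino, 2 long/black, 2 long/albino
long/albino: 2 out of 16 → fraction 1/8
Expected count = 1/8 × 1168 = 146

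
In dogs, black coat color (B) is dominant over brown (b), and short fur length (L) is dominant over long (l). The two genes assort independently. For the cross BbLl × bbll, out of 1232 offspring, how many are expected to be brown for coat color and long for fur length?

Dihybrid cross BbLl × bbll — consider each gene separately:
coat color: Bb × bb → 2 Bb, 2 bb → 2 B_ : 2 bb (out of 4)
fur length: Ll × ll → 2 Ll, 2 ll → 2 L_ : 2 ll (out of 4)
Looking for: brown (bb) and long (ll)
P(brown) = 2/4, P(long) = 2/4
P(both) = 2/4 × 2/4 = 4/16 = 1/4
Expected count = 1/4 × 1232 = 308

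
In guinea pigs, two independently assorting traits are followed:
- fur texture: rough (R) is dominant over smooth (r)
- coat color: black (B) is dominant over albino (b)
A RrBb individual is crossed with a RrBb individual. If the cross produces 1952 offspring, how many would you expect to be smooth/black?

Dihybrid cross RrBb × RrBb — consider each gene separately:
fur texture: Rr × Rr → 1 RR, 2 Rr, 1 rr → 3 R_ : 1 rr (out of 4)
coat color: Bb × Bb → 1 BB, 2 Bb, 1 bb → 3 B_ : 1 bb (out of 4)
Combine (counts out of 4 × 4 = 16): rough/black (R_B_) = 3×3 = 9; rough/albino (R_bb) = 3×1 = 3; smooth/black (rrB_) = 1×3 = 3; smooth/albino (rrbb) = 1×1 = 1
Phenotype counts (out of 16): 9 rough/black, 3 rough/albino, 3 smooth/black, 1 smooth/albino
smooth/black: 3 out of 16 → fraction 3/16
Expected count = 3/16 × 1952 = 366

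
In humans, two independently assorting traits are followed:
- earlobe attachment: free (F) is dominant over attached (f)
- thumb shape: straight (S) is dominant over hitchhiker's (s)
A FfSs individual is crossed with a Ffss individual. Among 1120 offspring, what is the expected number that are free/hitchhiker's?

Dihybrid cross FfSs × Ffss — consider each gene separately:
earlobe attachment: Ff × Ff → 1 FF, 2 Ff, 1 ff → 3 F_ : 1 ff (out of 4)
thumb shape: Ss × ss → 2 Ss, 2 ss → 2 S_ : 2 ss (out of 4)
Combine (counts out of 4 × 4 = 16): free/straight (F_S_) = 3×2 = 6; free/hitchhiker's (F_ss) = 3×2 = 6; attached/straight (ffS_) = 1×2 = 2; attached/hitchhiker's (ffss) = 1×2 = 2
Phenotype counts (out of 16): 6 free/straight, 6 free/hitchhiker's, 2 attached/straight, 2 attached/hitchhiker's
free/hitchhiker's: 6 out of 16 → fraction 3/8
Expected count = 3/8 × 1120 = 420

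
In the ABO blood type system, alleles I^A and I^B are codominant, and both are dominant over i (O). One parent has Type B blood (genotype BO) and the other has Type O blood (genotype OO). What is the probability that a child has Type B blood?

Cross: BO × OO
Possible offspring genotypes: 2 BO, 2 OO
Blood type counts: 2 Type B, 2 Type O
Probability of Type B: 2/4 = 1/2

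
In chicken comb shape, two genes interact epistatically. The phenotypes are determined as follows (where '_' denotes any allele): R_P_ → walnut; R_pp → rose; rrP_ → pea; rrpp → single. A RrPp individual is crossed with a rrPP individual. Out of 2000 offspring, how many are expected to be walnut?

Cross: RrPp × rrPP — consider each gene separately:
R gene: Rr × rr → 2 Rr, 2 rr → 2 R_ : 2 rr (out of 4)
P gene: Pp × PP → 2 PP, 2 Pp → 4 P_ (out of 4)
Genotype classes (out of 4 × 4 = 16): R_P_ = 2×4 = 8; rrP_ = 2×4 = 8
Apply the phenotype rules: R_P_ (8) → walnut; rrP_ (8) → pea
Phenotype counts (out of 16): 8 walnut, 8 pea
walnut: 8 out of 16 → fraction 1/2
Expected count = 1/2 × 2000 = 1000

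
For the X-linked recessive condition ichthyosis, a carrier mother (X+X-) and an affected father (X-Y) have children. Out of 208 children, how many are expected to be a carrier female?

Cross: X+X- × X-Y
Offspring: 1 X+X-, 1 X+Y, 1 X-X-, 1 X-Y
Probability of a carrier female: 1/4
Expected count = 1/4 × 208 = 52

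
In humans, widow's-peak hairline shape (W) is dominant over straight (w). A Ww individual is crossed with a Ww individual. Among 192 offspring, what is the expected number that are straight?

Punnett square for Ww × Ww:
Offspring genotypes: 1 WW, 2 Ww, 1 ww
widow's-peak: 3, straight: 1
straight: 1 out of 4 → fraction 1/4
Expected count = 1/4 × 192 = 48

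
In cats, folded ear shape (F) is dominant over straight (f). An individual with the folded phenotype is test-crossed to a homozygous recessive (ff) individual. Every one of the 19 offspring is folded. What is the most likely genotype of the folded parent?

Test cross: ? × ff
All offspring are folded.
If the unknown parent were heterozygous (Ff), about half of 19 offspring would be straight; none are. The unknown parent is most likely homozygous dominant (FF).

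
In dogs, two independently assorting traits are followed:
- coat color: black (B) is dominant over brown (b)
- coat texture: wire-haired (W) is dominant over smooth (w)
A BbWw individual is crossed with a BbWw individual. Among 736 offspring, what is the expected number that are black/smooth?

Dihybrid cross BbWw × BbWw — consider each gene separately:
coat color: Bb × Bb → 1 BB, 2 Bb, 1 bb → 3 B_ : 1 bb (out of 4)
coat texture: Ww × Ww → 1 WW, 2 Ww, 1 ww → 3 W_ : 1 ww (out of 4)
Combine (counts out of 4 × 4 = 16): black/wire-haired (B_W_) = 3×3 = 9; black/smooth (B_ww) = 3×1 = 3; brown/wire-haired (bbW_) = 1×3 = 3; brown/smooth (bbww) = 1×1 = 1
Phenotype counts (out of 16): 9 black/wire-haired, 3 black/smooth, 3 brown/wire-haired, 1 brown/smooth
black/smooth: 3 out of 16 → fraction 3/16
Expected count = 3/16 × 736 = 138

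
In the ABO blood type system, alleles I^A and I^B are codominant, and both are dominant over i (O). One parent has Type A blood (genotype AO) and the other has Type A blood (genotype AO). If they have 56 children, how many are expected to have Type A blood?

Cross: AO × AO
Possible offspring genotypes: 1 AA, 2 AO, 1 OO
Blood type counts: 3 Type A, 1 Type O
Probability of Type A: 3/4
Expected count = 3/4 × 56 = 42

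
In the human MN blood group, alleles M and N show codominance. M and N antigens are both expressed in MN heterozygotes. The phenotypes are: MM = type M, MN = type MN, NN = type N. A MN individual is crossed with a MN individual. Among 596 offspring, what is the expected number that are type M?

Punnett square for MN × MN:
Offspring genotypes: 1 MM, 2 MN, 1 NN
Phenotype counts: 1 type M, 2 type MN, 1 type N
type M: 1 out of 4 → fraction 1/4
Expected count = 1/4 × 596 = 149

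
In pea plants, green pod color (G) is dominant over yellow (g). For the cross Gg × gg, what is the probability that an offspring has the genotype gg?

Punnett square for Gg × gg:
Offspring genotypes: 2 Gg, 2 gg
Total offspring: 4
Count with target: 2
Probability: 2/4 = 1/2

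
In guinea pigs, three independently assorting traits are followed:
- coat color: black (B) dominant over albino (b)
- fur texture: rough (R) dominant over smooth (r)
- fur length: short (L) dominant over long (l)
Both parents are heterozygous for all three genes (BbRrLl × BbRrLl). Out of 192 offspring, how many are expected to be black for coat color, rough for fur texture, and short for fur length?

Trihybrid cross: BbRrLl × BbRrLl
Each trait segregates independently with a 3:1 phenotypic ratio, so each gene contributes 3/4 (dominant) or 1/4 (recessive).
Target: black (coat color), rough (fur texture), short (fur length)
Probability = product of independent per-trait probabilities
= 3/4 × 3/4 × 3/4 = 27/64
Expected count = 27/64 × 192 = 81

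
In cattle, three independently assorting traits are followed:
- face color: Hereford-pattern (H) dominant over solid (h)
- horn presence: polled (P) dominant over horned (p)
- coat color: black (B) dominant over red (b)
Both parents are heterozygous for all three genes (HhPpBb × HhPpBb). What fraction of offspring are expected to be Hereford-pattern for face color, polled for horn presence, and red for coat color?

Trihybrid cross: HhPpBb × HhPpBb
Each trait segregates independently with a 3:1 phenotypic ratio, so each gene contributes 3/4 (dominant) or 1/4 (recessive).
Target: Hereford-pattern (face color), polled (horn presence), red (coat color)
Probability = product of independent per-trait probabilities
= 3/4 × 3/4 × 1/4 = 9/64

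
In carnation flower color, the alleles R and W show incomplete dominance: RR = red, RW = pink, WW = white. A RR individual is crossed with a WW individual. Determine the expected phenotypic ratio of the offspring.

Punnett square for RR × WW:
Offspring genotypes: 4 RW
Phenotype counts: 4 pink
Ratio: all pink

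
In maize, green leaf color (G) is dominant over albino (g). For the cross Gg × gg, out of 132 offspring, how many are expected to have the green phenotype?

Punnett square for Gg × gg:
Offspring genotypes: 2 Gg, 2 gg
Total offspring: 4
Count with target: 2
Probability: 2/4 = 1/2
Expected count = 1/2 × 132 = 66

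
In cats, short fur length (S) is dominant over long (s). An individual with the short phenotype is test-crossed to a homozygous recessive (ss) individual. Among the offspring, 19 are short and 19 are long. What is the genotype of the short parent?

Test cross: ? × ss
Offspring: 19 short, 19 long — approximately 1:1.
A 1:1 ratio in a test cross indicates the unknown parent is heterozygous (Ss).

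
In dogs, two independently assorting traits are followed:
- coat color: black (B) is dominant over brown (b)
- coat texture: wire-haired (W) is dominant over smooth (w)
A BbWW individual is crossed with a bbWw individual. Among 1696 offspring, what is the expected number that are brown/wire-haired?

Dihybrid cross BbWW × bbWw — consider each gene separately:
coat color: Bb × bb → 2 Bb, 2 bb → 2 B_ : 2 bb (out of 4)
coat texture: WW × Ww → 2 WW, 2 Ww → 4 W_ (out of 4)
Combine (counts out of 4 × 4 = 16): black/wire-haired (B_W_) = 2×4 = 8; brown/wire-haired (bbW_) = 2×4 = 8
Phenotype counts (out of 16): 8 black/wire-haired, 8 brown/wire-haired
brown/wire-haired: 8 out of 16 → fraction 1/2
Expected count = 1/2 × 1696 = 848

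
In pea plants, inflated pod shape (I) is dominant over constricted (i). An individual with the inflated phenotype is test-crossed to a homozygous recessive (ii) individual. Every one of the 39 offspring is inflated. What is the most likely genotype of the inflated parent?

Test cross: ? × ii
All offspring are inflated.
If the unknown parent were heterozygous (Ii), about half of 39 offspring would be constricted; none are. The unknown parent is most likely homozygous dominant (II).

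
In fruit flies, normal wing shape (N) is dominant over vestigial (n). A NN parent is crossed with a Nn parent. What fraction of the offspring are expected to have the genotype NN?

Punnett square for NN × Nn:
Offspring genotypes: 2 NN, 2 Nn
Total offspring: 4
Count with target: 2
Probability: 2/4 = 1/2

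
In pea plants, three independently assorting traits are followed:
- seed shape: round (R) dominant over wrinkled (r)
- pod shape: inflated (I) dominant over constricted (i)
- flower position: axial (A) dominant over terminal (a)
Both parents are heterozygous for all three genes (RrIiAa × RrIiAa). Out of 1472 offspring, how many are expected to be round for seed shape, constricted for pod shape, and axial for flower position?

Trihybrid cross: RrIiAa × RrIiAa
Each trait segregates independently with a 3:1 phenotypic ratio, so each gene contributes 3/4 (dominant) or 1/4 (recessive).
Target: round (seed shape), constricted (pod shape), axial (flower position)
Probability = product of independent per-trait probabilities
= 3/4 × 1/4 × 3/4 = 9/64
Expected count = 9/64 × 1472 = 207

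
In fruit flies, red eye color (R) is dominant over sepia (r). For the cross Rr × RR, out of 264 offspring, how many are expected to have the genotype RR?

Punnett square for Rr × RR:
Offspring genotypes: 2 RR, 2 Rr
Total offspring: 4
Count with target: 2
Probability: 2/4 = 1/2
Expected count = 1/2 × 264 = 132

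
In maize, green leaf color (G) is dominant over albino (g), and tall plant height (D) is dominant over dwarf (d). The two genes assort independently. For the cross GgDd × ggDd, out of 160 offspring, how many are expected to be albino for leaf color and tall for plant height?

Dihybrid cross GgDd × ggDd — consider each gene separately:
leaf color: Gg × gg → 2 Gg, 2 gg → 2 G_ : 2 gg (out of 4)
plant height: Dd × Dd → 1 DD, 2 Dd, 1 dd → 3 D_ : 1 dd (out of 4)
Looking for: albino (gg) and tall (D_)
P(albino) = 2/4, P(tall) = 3/4
P(both) = 2/4 × 3/4 = 6/16 = 3/8
Expected count = 3/8 × 160 = 60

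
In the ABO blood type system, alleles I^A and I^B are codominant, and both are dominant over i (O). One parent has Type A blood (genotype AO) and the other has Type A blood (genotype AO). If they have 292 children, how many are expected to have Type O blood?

Cross: AO × AO
Possible offspring genotypes: 1 AA, 2 AO, 1 OO
Blood type counts: 3 Type A, 1 Type O
Probability of Type O: 1/4
Expected count = 1/4 × 292 = 73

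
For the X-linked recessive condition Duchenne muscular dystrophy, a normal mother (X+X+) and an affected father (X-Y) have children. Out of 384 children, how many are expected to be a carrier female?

Cross: X+X+ × X-Y
Offspring: 2 X+X-, 2 X+Y
Probability of a carrier female: 2/4 = 1/2
Expected count = 1/2 × 384 = 192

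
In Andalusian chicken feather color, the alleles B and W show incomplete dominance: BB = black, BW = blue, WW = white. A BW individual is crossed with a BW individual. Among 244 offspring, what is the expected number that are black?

Punnett square for BW × BW:
Offspring genotypes: 1 BB, 2 BW, 1 WW
Phenotype counts: 1 black, 2 blue, 1 white
black: 1 out of 4 → fraction 1/4
Expected count = 1/4 × 244 = 61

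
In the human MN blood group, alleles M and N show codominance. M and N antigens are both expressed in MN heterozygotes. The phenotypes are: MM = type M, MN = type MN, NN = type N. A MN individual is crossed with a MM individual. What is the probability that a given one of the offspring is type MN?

Punnett square for MN × MM:
Offspring genotypes: 2 MM, 2 MN
Phenotype counts: 2 type M, 2 type MN
type MN: 2 out of 4
Probability: 2/4 = 1/2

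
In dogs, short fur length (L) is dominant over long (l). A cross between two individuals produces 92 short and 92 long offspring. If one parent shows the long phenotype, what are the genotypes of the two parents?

Observed offspring: 92 short, 92 long
The observed ratio simplifies to 1:1. One parent shows long, so its genotype must be ll. A 1:1 offspring split requires the other parent to be heterozygous (Ll).
Parent genotypes: ll × Ll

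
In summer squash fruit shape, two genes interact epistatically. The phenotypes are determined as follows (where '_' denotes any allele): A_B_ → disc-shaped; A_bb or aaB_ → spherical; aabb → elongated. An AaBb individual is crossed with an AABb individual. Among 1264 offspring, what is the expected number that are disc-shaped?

Cross: AaBb × AABb — consider each gene separately:
A gene: Aa × AA → 2 AA, 2 Aa → 4 A_ (out of 4)
B gene: Bb × Bb → 1 BB, 2 Bb, 1 bb → 3 B_ : 1 bb (out of 4)
Genotype classes (out of 4 × 4 = 16): A_B_ = 4×3 = 12; A_bb = 4×1 = 4
Apply the phenotype rules: A_B_ (12) → disc-shaped; A_bb (4) → spherical
Phenotype counts (out of 16): 12 disc-shaped, 4 spherical
disc-shaped: 12 out of 16 → fraction 3/4
Expected count = 3/4 × 1264 = 948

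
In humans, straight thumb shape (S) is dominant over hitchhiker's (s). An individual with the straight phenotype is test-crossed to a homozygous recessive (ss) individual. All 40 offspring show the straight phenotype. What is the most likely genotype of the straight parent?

Test cross: ? × ss
All offspring are straight.
If the unknown parent were heterozygous (Ss), about half of 40 offspring would be hitchhiker's; none are. The unknown parent is most likely homozygous dominant (SS).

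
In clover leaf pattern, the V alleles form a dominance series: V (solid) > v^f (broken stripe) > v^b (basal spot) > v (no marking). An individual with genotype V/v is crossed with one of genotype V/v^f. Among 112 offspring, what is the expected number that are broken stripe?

Cross: V/v × V/v^f
Allele dominance: V > v^f > v^b > v
Offspring genotypes: 1 V/V, 1 V/v^f, 1 V/v, 1 v^f/v
Phenotype counts: 3 solid, 1 broken stripe
broken stripe: 1 out of 4 → fraction 1/4
Expected count = 1/4 × 112 = 28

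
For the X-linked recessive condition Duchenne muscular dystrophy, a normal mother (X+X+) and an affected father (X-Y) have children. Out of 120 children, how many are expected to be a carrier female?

Cross: X+X+ × X-Y
Offspring: 2 X+X-, 2 X+Y
Probability of a carrier female: 2/4 = 1/2
Expected count = 1/2 × 120 = 60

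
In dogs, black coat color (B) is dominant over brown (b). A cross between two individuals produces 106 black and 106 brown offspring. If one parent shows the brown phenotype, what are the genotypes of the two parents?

Observed offspring: 106 black, 106 brown
The observed ratio simplifies to 1:1. One parent shows brown, so its genotype must be bb. A 1:1 offspring split requires the other parent to be heterozygous (Bb).
Parent genotypes: bb × Bb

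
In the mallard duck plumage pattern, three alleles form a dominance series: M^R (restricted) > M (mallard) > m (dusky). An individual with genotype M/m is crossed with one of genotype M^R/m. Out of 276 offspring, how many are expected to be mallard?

Cross: M/m × M^R/m
Allele dominance: M^R > M > m
Offspring genotypes: 1 M^R/M, 1 M/m, 1 M^R/m, 1 m/m
Phenotype counts: 2 restricted, 1 mallard, 1 dusky
mallard: 1 out of 4 → fraction 1/4
Expected count = 1/4 × 276 = 69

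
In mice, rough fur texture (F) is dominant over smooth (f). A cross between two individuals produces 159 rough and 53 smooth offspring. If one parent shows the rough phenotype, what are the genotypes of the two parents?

Observed offspring: 159 rough, 53 smooth
The observed ratio simplifies to 3:1. Smooth (ff) offspring appear, so each parent must contribute one f allele. The parent stated to show rough carries F, so it is Ff. The other parent is then either Ff or ff: Ff × ff would give a 1:1 split, whereas Ff × Ff gives 3:1 — matching the data. So both parents are heterozygous (Ff × Ff).
Parent genotypes: Ff × Ff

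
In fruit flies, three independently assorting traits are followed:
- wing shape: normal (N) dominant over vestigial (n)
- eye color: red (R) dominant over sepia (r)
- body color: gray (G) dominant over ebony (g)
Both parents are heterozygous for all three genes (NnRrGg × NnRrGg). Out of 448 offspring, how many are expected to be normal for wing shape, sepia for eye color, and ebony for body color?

Trihybrid cross: NnRrGg × NnRrGg
Each trait segregates independently with a 3:1 phenotypic ratio, so each gene contributes 3/4 (dominant) or 1/4 (recessive).
Target: normal (wing shape), sepia (eye color), ebony (body color)
Probability = product of independent per-trait probabilities
= 3/4 × 1/4 × 1/4 = 3/64
Expected count = 3/64 × 448 = 21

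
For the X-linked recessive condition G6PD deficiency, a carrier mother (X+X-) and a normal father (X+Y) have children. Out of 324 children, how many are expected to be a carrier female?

Cross: X+X- × X+Y
Offspring: 1 X+X+, 1 X+Y, 1 X+X-, 1 X-Y
Probability of a carrier female: 1/4
Expected count = 1/4 × 324 = 81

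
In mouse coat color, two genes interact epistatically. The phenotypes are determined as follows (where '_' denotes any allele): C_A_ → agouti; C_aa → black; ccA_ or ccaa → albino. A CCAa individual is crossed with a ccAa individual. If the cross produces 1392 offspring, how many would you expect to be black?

Cross: CCAa × ccAa — consider each gene separately:
C gene: CC × cc → 4 Cc → 4 C_ (out of 4)
A gene: Aa × Aa → 1 AA, 2 Aa, 1 aa → 3 A_ : 1 aa (out of 4)
Genotype classes (out of 4 × 4 = 16): C_A_ = 4×3 = 12; C_aa = 4×1 = 4
Apply the phenotype rules: C_A_ (12) → agouti; C_aa (4) → black
Phenotype counts (out of 16): 12 agouti, 4 black
black: 4 out of 16 → fraction 1/4
Expected count = 1/4 × 1392 = 348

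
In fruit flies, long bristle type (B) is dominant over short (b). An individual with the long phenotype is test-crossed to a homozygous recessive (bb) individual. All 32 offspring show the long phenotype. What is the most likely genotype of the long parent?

Test cross: ? × bb
All offspring are long.
If the unknown parent were heterozygous (Bb), about half of 32 offspring would be short; none are. The unknown parent is most likely homozygous dominant (BB).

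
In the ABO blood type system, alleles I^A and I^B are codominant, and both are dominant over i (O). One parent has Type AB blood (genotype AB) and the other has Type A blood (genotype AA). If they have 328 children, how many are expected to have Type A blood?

Cross: AB × AA
Possible offspring genotypes: 2 AA, 2 AB
Blood type counts: 2 Type A, 2 Type AB
Probability of Type A: 2/4 = 1/2
Expected count = 1/2 × 328 = 164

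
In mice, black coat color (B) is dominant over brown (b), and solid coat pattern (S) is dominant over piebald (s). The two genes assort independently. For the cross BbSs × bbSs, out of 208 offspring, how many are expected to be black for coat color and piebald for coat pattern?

Dihybrid cross BbSs × bbSs — consider each gene separately:
coat color: Bb × bb → 2 Bb, 2 bb → 2 B_ : 2 bb (out of 4)
coat pattern: Ss × Ss → 1 SS, 2 Ss, 1 ss → 3 S_ : 1 ss (out of 4)
Looking for: black (B_) and piebald (ss)
P(black) = 2/4, P(piebald) = 1/4
P(both) = 2/4 × 1/4 = 2/16 = 1/8
Expected count = 1/8 × 208 = 26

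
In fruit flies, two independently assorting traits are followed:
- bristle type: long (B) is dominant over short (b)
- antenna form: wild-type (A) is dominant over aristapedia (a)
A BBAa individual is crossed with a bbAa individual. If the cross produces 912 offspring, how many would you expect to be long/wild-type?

Dihybrid cross BBAa × bbAa — consider each gene separately:
bristle type: BB × bb → 4 Bb → 4 B_ (out of 4)
antenna form: Aa × Aa → 1 AA, 2 Aa, 1 aa → 3 A_ : 1 aa (out of 4)
Combine (counts out of 4 × 4 = 16): long/wild-type (B_A_) = 4×3 = 12; long/aristapedia (B_aa) = 4×1 = 4
Phenotype counts (out of 16): 12 long/wild-type, 4 long/aristapedia
long/wild-type: 12 out of 16 → fraction 3/4
Expected count = 3/4 × 912 = 684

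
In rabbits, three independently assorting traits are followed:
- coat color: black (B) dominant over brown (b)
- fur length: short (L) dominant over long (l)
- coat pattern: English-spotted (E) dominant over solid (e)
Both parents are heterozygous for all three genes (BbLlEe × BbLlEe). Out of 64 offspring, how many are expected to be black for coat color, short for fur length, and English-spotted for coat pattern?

Trihybrid cross: BbLlEe × BbLlEe
Each trait segregates independently with a 3:1 phenotypic ratio, so each gene contributes 3/4 (dominant) or 1/4 (recessive).
Target: black (coat color), short (fur length), English-spotted (coat pattern)
Probability = product of independent per-trait probabilities
= 3/4 × 3/4 × 3/4 = 27/64
Expected count = 27/64 × 64 = 27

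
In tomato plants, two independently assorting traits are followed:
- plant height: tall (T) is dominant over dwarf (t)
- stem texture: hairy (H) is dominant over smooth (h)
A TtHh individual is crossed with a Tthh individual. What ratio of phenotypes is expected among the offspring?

Dihybrid cross TtHh × Tthh — consider each gene separately:
plant height: Tt × Tt → 1 TT, 2 Tt, 1 tt → 3 T_ : 1 tt (out of 4)
stem texture: Hh × hh → 2 Hh, 2 hh → 2 H_ : 2 hh (out of 4)
Combine (counts out of 4 × 4 = 16): tall/hairy (T_H_) = 3×2 = 6; tall/smooth (T_hh) = 3×2 = 6; dwarf/hairy (ttH_) = 1×2 = 2; dwarf/smooth (tthh) = 1×2 = 2
Phenotype counts (out of 16): 6 tall/hairy, 6 tall/smooth, 2 dwarf/hairy, 2 dwarf/smooth
Ratio: 3 tall/hairy : 3 tall/smooth : 1 dwarf/hairy : 1 dwarf/smooth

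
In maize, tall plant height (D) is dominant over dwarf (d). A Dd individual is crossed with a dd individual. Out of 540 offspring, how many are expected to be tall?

Punnett square for Dd × dd:
Offspring genotypes: 2 Dd, 2 dd
tall: 2, dwarf: 2
tall: 2 out of 4 → fraction 1/2
Expected count = 1/2 × 540 = 270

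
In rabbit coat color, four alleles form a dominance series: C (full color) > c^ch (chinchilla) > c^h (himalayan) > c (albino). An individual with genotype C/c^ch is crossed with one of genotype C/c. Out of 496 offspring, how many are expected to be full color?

Cross: C/c^ch × C/c
Allele dominance: C > c^ch > c^h > c
Offspring genotypes: 1 C/C, 1 C/c, 1 C/c^ch, 1 c^ch/c
Phenotype counts: 3 full color, 1 chinchilla
full color: 3 out of 4 → fraction 3/4
Expected count = 3/4 × 496 = 372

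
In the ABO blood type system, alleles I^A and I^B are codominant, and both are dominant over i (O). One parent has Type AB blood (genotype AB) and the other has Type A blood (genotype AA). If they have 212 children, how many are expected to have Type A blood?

Cross: AB × AA
Possible offspring genotypes: 2 AA, 2 AB
Blood type counts: 2 Type A, 2 Type AB
Probability of Type A: 2/4 = 1/2
Expected count = 1/2 × 212 = 106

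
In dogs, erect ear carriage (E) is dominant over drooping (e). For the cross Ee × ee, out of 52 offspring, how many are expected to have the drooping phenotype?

Punnett square for Ee × ee:
Offspring genotypes: 2 Ee, 2 ee
Total offspring: 4
Count with target: 2
Probability: 2/4 = 1/2
Expected count = 1/2 × 52 = 26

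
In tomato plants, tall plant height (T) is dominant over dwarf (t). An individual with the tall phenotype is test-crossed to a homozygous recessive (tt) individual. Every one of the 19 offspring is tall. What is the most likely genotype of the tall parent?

Test cross: ? × tt
All offspring are tall.
If the unknown parent were heterozygous (Tt), about half of 19 offspring would be dwarf; none are. The unknown parent is most likely homozygous dominant (TT).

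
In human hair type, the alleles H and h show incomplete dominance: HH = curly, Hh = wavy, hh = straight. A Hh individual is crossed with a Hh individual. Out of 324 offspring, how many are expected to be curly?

Punnett square for Hh × Hh:
Offspring genotypes: 1 HH, 2 Hh, 1 hh
Phenotype counts: 1 curly, 2 wavy, 1 straight
curly: 1 out of 4 → fraction 1/4
Expected count = 1/4 × 324 = 81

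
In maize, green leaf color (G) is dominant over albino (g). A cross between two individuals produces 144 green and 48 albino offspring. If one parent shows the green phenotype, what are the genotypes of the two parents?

Observed offspring: 144 green, 48 albino
The observed ratio simplifies to 3:1. Albino (gg) offspring appear, so each parent must contribute one g allele. The parent stated to show green carries G, so it is Gg. The other parent is then either Gg or gg: Gg × gg would give a 1:1 split, whereas Gg × Gg gives 3:1 — matching the data. So both parents are heterozygous (Gg × Gg).
Parent genotypes: Gg × Gg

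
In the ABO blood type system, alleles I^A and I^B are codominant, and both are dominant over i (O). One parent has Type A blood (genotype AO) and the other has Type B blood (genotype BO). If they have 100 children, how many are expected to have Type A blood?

Cross: AO × BO
Possible offspring genotypes: 1 AB, 1 AO, 1 BO, 1 OO
Blood type counts: 1 Type AB, 1 Type A, 1 Type B, 1 Type O
Probability of Type A: 1/4
Expected count = 1/4 × 100 = 25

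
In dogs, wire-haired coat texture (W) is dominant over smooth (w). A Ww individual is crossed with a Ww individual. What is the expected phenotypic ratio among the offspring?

Punnett square for Ww × Ww:
Offspring genotypes: 1 WW, 2 Ww, 1 ww
wire-haired: 3, smooth: 1
Ratio: 3:1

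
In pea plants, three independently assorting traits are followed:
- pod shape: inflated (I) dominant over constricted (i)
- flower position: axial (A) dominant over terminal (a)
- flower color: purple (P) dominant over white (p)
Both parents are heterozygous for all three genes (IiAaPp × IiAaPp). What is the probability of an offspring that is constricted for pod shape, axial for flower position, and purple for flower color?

Trihybrid cross: IiAaPp × IiAaPp
Each trait segregates independently with a 3:1 phenotypic ratio, so each gene contributes 3/4 (dominant) or 1/4 (recessive).
Target: constricted (pod shape), axial (flower position), purple (flower color)
Probability = product of independent per-trait probabilities
= 1/4 × 3/4 × 3/4 = 9/64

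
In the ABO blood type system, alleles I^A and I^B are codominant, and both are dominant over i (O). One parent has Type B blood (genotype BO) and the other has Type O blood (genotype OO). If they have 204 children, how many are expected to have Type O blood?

Cross: BO × OO
Possible offspring genotypes: 2 BO, 2 OO
Blood type counts: 2 Type B, 2 Type O
Probability of Type O: 2/4 = 1/2
Expected count = 1/2 × 204 = 102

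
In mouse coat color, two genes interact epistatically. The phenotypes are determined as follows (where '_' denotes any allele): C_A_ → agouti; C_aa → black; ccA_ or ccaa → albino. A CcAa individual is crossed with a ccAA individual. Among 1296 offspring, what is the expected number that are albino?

Cross: CcAa × ccAA — consider each gene separately:
C gene: Cc × cc → 2 Cc, 2 cc → 2 C_ : 2 cc (out of 4)
A gene: Aa × AA → 2 AA, 2 Aa → 4 A_ (out of 4)
Genotype classes (out of 4 × 4 = 16): C_A_ = 2×4 = 8; ccA_ = 2×4 = 8
Apply the phenotype rules: C_A_ (8) → agouti; ccA_ (8) → albino
Phenotype counts (out of 16): 8 agouti, 8 albino
albino: 8 out of 16 → fraction 1/2
Expected count = 1/2 × 1296 = 648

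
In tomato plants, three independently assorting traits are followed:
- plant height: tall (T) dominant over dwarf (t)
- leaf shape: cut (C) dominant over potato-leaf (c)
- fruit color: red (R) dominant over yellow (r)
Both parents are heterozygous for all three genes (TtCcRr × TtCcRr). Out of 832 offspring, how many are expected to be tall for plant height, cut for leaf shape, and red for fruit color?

Trihybrid cross: TtCcRr × TtCcRr
Each trait segregates independently with a 3:1 phenotypic ratio, so each gene contributes 3/4 (dominant) or 1/4 (recessive).
Target: tall (plant height), cut (leaf shape), red (fruit color)
Probability = product of independent per-trait probabilities
= 3/4 × 3/4 × 3/4 = 27/64
Expected count = 27/64 × 832 = 351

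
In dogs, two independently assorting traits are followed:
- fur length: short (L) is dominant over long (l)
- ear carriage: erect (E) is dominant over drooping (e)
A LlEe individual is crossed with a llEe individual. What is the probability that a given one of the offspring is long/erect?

Dihybrid cross LlEe × llEe — consider each gene separately:
fur length: Ll × ll → 2 Ll, 2 ll → 2 L_ : 2 ll (out of 4)
ear carriage: Ee × Ee → 1 EE, 2 Ee, 1 ee → 3 E_ : 1 ee (out of 4)
Combine (counts out of 4 × 4 = 16): short/erect (L_E_) = 2×3 = 6; short/drooping (L_ee) = 2×1 = 2; long/erect (llE_) = 2×3 = 6; long/drooping (llee) = 2×1 = 2
Phenotype counts (out of 16): 6 short/erect, 2 short/drooping, 6 long/erect, 2 long/drooping
long/erect: 6 out of 16
Probability: 6/16 = 3/8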